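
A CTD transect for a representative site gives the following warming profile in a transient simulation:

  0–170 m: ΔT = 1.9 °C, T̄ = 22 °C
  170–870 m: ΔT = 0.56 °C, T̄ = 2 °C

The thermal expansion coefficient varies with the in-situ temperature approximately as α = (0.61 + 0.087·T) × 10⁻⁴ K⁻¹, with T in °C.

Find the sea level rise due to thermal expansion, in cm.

Δh ≈ 11 cm

Layer 1: α = (0.61 + 0.087×22)×10⁻⁴ = 2.524×10⁻⁴ K⁻¹
Layer 2: α = (0.61 + 0.087×2)×10⁻⁴ = 0.784×10⁻⁴ K⁻¹
0–170 m: 170 × 1.9 × 2.524×10⁻⁴ = 0.0815252 m
170–870 m: 700 × 0.784×10⁻⁴ × 0.56 = 0.0307328 m
Δh = 0.0815252 + 0.0307328 = 0.112258 m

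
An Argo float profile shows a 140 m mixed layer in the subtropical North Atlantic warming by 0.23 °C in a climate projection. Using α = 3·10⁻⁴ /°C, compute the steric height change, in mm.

Δh = αΔT·H = 3×10⁻⁴ × 0.23 × 140 = 0.00966 m

Δh ≈ 9.66 mm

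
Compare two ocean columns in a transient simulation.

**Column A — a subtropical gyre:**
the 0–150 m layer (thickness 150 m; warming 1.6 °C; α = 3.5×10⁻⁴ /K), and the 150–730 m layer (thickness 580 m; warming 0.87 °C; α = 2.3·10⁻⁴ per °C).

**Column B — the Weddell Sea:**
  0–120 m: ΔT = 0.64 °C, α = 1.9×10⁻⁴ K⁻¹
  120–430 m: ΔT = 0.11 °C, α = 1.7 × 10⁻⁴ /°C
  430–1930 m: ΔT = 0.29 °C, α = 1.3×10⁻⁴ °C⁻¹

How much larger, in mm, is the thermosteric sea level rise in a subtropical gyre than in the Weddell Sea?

Δh_A − Δh_B ≈ 123 mm

A Layer 1: 3.5×10⁻⁴ × 150 × 1.6 = 0.08400 m
A 150–730 m: 2.3×10⁻⁴ × 0.87 × 580 = 0.116058 m
A total: 0.200058 m
B Layer 1: 1.9×10⁻⁴ × 120 × 0.64 = 0.014592 m
B Layer 2: 310 × 0.11 × 1.7×10⁻⁴ = 0.005797 m
B 0.29 × 1.3×10⁻⁴ × 1500 = 0.05655 m
B total: 0.076939 m
Difference: 0.200058 − 0.076939 = 0.123119 m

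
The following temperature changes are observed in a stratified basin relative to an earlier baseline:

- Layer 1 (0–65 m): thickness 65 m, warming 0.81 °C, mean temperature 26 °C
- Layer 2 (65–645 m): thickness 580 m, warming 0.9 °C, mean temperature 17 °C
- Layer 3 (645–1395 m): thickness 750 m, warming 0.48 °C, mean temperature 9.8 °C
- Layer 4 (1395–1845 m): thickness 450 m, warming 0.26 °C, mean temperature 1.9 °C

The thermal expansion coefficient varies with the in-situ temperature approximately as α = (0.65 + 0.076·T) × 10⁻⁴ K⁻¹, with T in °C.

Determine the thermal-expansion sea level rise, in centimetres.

Layer 1: α = (0.65 + 0.076×26)×10⁻⁴ = 2.626×10⁻⁴ K⁻¹
Layer 2: α = (0.65 + 0.076×17)×10⁻⁴ = 1.942×10⁻⁴ K⁻¹
Layer 3: α = (0.65 + 0.076×9.8)×10⁻⁴ = 1.3948×10⁻⁴ K⁻¹
Layer 4: α = (0.65 + 0.076×1.9)×10⁻⁴ = 0.7944×10⁻⁴ K⁻¹
0–65 m: 65 × 0.81 × 2.626×10⁻⁴ = 0.01382589 m
Layer 2: 580 × 1.942×10⁻⁴ × 0.9 = 0.1013724 m
Layer 3: 0.48 × 750 × 1.3948×10⁻⁴ = 0.0502128 m
1395–1845 m: 0.7944×10⁻⁴ × 450 × 0.26 = 0.00929448 m
Δh = 0.01382589 + 0.1013724 + 0.0502128 + 0.00929448 = 0.17470557 m

Δh = 17 cm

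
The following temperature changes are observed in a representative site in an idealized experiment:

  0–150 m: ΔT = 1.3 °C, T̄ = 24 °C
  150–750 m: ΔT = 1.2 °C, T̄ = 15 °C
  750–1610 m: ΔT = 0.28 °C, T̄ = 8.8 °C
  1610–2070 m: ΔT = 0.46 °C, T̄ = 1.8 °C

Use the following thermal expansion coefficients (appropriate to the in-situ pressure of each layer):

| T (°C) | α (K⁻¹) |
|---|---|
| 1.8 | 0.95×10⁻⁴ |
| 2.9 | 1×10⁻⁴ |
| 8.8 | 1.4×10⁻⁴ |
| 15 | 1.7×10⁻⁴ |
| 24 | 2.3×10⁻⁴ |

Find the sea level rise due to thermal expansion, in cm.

22 cm

Layer 1 at 24 °C → α = 2.3×10⁻⁴ K⁻¹
Layer 2 at 15 °C → α = 1.7×10⁻⁴ K⁻¹
Layer 3 at 8.8 °C → α = 1.4×10⁻⁴ K⁻¹
Layer 4 at 1.8 °C → α = 0.95×10⁻⁴ K⁻¹
Layer 1: 2.3×10⁻⁴ × 1.3 × 150 = 0.04485 m
1.2 × 1.7×10⁻⁴ × 600 = 0.12240 m
1.4×10⁻⁴ × 860 × 0.28 = 0.033712 m
1610–2070 m: 0.46 × 0.95×10⁻⁴ × 460 = 0.020102 m
Δh = 0.04485 + 0.12240 + 0.033712 + 0.020102 = 0.221064 m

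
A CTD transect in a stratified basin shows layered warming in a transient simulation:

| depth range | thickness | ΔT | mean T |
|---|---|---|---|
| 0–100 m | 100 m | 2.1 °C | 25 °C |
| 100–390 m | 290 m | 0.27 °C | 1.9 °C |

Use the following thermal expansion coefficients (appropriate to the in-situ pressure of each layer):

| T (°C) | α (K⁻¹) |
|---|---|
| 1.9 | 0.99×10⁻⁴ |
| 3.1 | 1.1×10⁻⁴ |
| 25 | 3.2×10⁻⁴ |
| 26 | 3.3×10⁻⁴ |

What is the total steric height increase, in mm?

Δh ≈ 75.0 mm

Layer 1 at 25 °C → α = 3.2×10⁻⁴ K⁻¹
Layer 2 at 1.9 °C → α = 0.99×10⁻⁴ K⁻¹
0–100 m: 100 × 2.1 × 3.2×10⁻⁴ = 0.06720 m
100–390 m: 0.27 × 0.99×10⁻⁴ × 290 = 0.0077517 m
Δh = 0.06720 + 0.0077517 = 0.0749517 m ≈ 75.0 mm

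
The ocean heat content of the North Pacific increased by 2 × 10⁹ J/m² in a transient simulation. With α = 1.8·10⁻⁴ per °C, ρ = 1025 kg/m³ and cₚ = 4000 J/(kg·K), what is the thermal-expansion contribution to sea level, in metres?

Δh = αQ/(ρcₚ) = 1.8×10⁻⁴ × 2×10⁹ / (1025 × 4000) ≈ 0.087805 m

0.088 m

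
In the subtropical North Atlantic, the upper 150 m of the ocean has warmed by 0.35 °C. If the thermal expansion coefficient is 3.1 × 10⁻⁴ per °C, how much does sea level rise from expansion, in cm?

Δh = αΔT·H = 3.1×10⁻⁴ × 0.35 × 150 = 0.016275 m

Δh ≈ 1.63 cm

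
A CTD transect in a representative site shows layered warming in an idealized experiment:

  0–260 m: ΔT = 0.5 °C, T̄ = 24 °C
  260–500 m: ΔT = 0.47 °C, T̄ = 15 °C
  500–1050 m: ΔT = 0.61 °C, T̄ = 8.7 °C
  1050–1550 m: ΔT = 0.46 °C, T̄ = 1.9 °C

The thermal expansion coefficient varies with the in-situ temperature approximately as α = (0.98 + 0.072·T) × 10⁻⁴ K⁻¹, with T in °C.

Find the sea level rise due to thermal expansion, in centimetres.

Δh ≈ 13.8 cm

Layer 1: α = (0.98 + 0.072×24)×10⁻⁴ = 2.708×10⁻⁴ K⁻¹
Layer 2: α = (0.98 + 0.072×15)×10⁻⁴ = 2.06×10⁻⁴ K⁻¹
Layer 3: α = (0.98 + 0.072×8.7)×10⁻⁴ = 1.6064×10⁻⁴ K⁻¹
Layer 4: α = (0.98 + 0.072×1.9)×10⁻⁴ = 1.1168×10⁻⁴ K⁻¹
0–260 m: 260 × 2.708×10⁻⁴ × 0.5 = 0.035204 m
260–500 m: 240 × 2.06×10⁻⁴ × 0.47 = 0.0232368 m
Layer 3: 0.61 × 550 × 1.6064×10⁻⁴ = 0.05389472 m
Layer 4: 1.1168×10⁻⁴ × 500 × 0.46 = 0.0256864 m
Δh = 0.035204 + 0.0232368 + 0.05389472 + 0.0256864 = 0.13802192 m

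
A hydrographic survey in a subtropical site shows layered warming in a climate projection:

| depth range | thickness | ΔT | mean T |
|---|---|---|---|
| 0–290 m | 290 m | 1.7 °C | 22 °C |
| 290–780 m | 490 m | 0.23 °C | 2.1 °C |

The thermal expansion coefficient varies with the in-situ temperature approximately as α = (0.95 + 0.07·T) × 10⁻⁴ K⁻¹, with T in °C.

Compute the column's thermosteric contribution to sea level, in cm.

Layer 1: α = (0.95 + 0.07×22)×10⁻⁴ = 2.49×10⁻⁴ K⁻¹
Layer 2: α = (0.95 + 0.07×2.1)×10⁻⁴ = 1.097×10⁻⁴ K⁻¹
0–290 m: 290 × 2.49×10⁻⁴ × 1.7 = 0.122757 m
Layer 2: 0.23 × 490 × 1.097×10⁻⁴ = 0.01236319 m
Δh = 0.122757 + 0.01236319 = 0.13512019 m

Δh = 13.5 cm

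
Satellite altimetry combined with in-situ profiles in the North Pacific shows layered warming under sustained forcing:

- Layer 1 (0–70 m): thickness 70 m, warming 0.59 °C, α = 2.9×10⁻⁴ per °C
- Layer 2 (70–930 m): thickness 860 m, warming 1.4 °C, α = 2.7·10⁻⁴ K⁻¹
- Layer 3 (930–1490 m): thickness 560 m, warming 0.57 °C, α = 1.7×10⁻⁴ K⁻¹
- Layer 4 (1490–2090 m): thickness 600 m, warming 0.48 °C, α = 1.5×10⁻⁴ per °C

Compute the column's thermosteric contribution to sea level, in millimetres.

430 mm

0–70 m: 70 × 0.59 × 2.9×10⁻⁴ = 0.011977 m
Layer 2: 860 × 2.7×10⁻⁴ × 1.4 = 0.32508 m
930–1490 m: 0.57 × 560 × 1.7×10⁻⁴ = 0.054264 m
1.5×10⁻⁴ × 600 × 0.48 = 0.04320 m
Δh = 0.011977 + 0.32508 + 0.054264 + 0.04320 = 0.434521 m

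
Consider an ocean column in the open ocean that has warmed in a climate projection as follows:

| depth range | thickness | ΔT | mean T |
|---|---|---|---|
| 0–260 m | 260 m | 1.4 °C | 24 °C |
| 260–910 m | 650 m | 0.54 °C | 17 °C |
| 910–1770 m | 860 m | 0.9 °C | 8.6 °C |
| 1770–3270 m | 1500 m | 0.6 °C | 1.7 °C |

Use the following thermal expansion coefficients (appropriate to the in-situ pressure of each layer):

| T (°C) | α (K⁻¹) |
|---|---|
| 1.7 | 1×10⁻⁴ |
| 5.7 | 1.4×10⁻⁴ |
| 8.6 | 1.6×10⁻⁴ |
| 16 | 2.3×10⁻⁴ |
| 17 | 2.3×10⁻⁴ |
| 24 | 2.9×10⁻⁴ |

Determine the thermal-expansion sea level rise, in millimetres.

Layer 1 at 24 °C → α = 2.9×10⁻⁴ K⁻¹
Layer 2 at 17 °C → α = 2.3×10⁻⁴ K⁻¹
Layer 3 at 8.6 °C → α = 1.6×10⁻⁴ K⁻¹
Layer 4 at 1.7 °C → α = 1×10⁻⁴ K⁻¹
260 × 1.4 × 2.9×10⁻⁴ = 0.10556 m
2.3×10⁻⁴ × 650 × 0.54 = 0.08073 m
860 × 1.6×10⁻⁴ × 0.9 = 0.12384 m
1770–3270 m: 1×10⁻⁴ × 1500 × 0.6 = 0.09000 m
Δh = 0.10556 + 0.08073 + 0.12384 + 0.09000 = 0.40013 m

400 mm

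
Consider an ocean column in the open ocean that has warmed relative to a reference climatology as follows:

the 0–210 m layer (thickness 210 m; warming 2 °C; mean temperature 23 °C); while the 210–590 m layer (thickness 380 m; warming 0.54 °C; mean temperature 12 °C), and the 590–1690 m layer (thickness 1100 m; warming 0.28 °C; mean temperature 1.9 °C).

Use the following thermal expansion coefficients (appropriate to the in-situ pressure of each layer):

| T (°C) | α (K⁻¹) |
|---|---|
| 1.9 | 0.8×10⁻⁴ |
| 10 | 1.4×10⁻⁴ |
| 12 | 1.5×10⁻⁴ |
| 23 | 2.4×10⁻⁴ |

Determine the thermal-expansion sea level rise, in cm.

Layer 1 at 23 °C → α = 2.4×10⁻⁴ K⁻¹
Layer 2 at 12 °C → α = 1.5×10⁻⁴ K⁻¹
Layer 3 at 1.9 °C → α = 0.8×10⁻⁴ K⁻¹
2 × 2.4×10⁻⁴ × 210 = 0.10080 m
210–590 m: 1.5×10⁻⁴ × 0.54 × 380 = 0.03078 m
0.28 × 1100 × 0.8×10⁻⁴ = 0.02464 m
Δh = 0.10080 + 0.03078 + 0.02464 = 0.15622 m

about 16 cm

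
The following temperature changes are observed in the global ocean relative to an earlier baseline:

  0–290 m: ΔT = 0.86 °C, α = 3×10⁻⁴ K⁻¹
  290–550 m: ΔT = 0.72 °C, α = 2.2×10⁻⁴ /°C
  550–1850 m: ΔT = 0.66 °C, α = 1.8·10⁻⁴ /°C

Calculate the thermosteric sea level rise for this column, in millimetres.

Δh ≈ 270 mm

Layer 1: 0.86 × 290 × 3×10⁻⁴ = 0.07482 m
290–550 m: 0.72 × 260 × 2.2×10⁻⁴ = 0.041184 m
1.8×10⁻⁴ × 0.66 × 1300 = 0.15444 m
Δh = 0.07482 + 0.041184 + 0.15444 = 0.270444 m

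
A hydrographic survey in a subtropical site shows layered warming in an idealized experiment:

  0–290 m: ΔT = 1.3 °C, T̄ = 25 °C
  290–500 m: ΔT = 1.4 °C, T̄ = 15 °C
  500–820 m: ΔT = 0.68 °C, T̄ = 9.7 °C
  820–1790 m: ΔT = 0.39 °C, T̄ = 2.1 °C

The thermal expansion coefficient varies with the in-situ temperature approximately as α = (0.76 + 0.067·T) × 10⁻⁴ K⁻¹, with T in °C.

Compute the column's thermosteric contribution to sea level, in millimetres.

Δh = 208 mm

Layer 1: α = (0.76 + 0.067×25)×10⁻⁴ = 2.435×10⁻⁴ K⁻¹
Layer 2: α = (0.76 + 0.067×15)×10⁻⁴ = 1.765×10⁻⁴ K⁻¹
Layer 3: α = (0.76 + 0.067×9.7)×10⁻⁴ = 1.4099×10⁻⁴ K⁻¹
Layer 4: α = (0.76 + 0.067×2.1)×10⁻⁴ = 0.9007×10⁻⁴ K⁻¹
Layer 1: 1.3 × 290 × 2.435×10⁻⁴ = 0.0917995 m
210 × 1.4 × 1.765×10⁻⁴ = 0.051891 m
Layer 3: 0.68 × 1.4099×10⁻⁴ × 320 = 0.030679424 m
970 × 0.39 × 0.9007×10⁻⁴ = 0.034073481 m
Δh = 0.0917995 + 0.051891 + 0.030679424 + 0.034073481 = 0.208443405 m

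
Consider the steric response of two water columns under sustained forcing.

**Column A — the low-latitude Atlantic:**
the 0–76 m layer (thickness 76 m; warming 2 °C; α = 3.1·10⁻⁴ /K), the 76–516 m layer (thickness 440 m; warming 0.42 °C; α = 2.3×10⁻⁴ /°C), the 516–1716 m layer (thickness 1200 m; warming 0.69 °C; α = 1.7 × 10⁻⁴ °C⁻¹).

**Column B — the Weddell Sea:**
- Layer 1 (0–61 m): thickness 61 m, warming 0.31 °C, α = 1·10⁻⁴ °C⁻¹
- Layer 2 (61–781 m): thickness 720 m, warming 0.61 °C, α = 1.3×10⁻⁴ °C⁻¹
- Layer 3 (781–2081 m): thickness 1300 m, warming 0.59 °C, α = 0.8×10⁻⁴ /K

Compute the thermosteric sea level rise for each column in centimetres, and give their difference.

A Layer 1: 2 × 3.1×10⁻⁴ × 76 = 0.04712 m
A 2.3×10⁻⁴ × 440 × 0.42 = 0.042504 m
A Layer 3: 0.69 × 1200 × 1.7×10⁻⁴ = 0.14076 m
A total: 0.230384 m
B 0–61 m: 0.31 × 1×10⁻⁴ × 61 = 0.001891 m
B Layer 2: 720 × 0.61 × 1.3×10⁻⁴ = 0.057096 m
B 781–2081 m: 0.59 × 0.8×10⁻⁴ × 1300 = 0.06136 m
B total: 0.120347 m
Difference: 0.230384 − 0.120347 = 0.110037 m

A: 23.0 cm; B: 12.0 cm; difference 11.0 cm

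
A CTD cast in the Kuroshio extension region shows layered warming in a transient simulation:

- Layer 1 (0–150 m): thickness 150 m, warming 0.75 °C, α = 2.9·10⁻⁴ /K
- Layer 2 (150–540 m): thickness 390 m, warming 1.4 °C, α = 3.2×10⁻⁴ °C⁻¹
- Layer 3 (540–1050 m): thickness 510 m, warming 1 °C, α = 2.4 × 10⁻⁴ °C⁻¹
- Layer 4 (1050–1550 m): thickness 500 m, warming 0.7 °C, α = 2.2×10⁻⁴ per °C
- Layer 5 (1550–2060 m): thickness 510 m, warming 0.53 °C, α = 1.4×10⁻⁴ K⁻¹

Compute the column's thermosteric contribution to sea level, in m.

Layer 1: 0.75 × 2.9×10⁻⁴ × 150 = 0.032625 m
3.2×10⁻⁴ × 1.4 × 390 = 0.17472 m
540–1050 m: 2.4×10⁻⁴ × 510 × 1 = 0.12240 m
Layer 4: 500 × 2.2×10⁻⁴ × 0.7 = 0.07700 m
0.53 × 1.4×10⁻⁴ × 510 = 0.037842 m
Δh = 0.032625 + 0.17472 + 0.12240 + 0.07700 + 0.037842 = 0.444587 m

0.445 m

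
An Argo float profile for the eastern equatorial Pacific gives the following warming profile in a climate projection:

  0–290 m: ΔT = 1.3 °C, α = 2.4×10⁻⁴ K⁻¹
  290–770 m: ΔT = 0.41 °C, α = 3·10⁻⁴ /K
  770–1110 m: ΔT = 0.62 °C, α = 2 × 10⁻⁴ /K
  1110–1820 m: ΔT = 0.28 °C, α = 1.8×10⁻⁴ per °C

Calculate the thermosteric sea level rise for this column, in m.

Layer 1: 1.3 × 2.4×10⁻⁴ × 290 = 0.09048 m
290–770 m: 3×10⁻⁴ × 480 × 0.41 = 0.05904 m
Layer 3: 0.62 × 340 × 2×10⁻⁴ = 0.04216 m
Layer 4: 710 × 1.8×10⁻⁴ × 0.28 = 0.035784 m
Δh = 0.09048 + 0.05904 + 0.04216 + 0.035784 = 0.227464 m

0.227 m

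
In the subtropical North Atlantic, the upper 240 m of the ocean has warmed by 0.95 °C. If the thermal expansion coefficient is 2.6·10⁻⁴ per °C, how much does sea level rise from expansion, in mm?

Δh = αΔT·H = 2.6×10⁻⁴ × 0.95 × 240 = 0.05928 m

59.3 mm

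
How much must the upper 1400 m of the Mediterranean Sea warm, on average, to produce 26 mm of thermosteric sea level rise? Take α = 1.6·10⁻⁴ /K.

ΔT = Δh/(αH) = 0.026 / (1.6×10⁻⁴ × 1400) ≈ 0.1161 °C

ΔT ≈ 0.12 °C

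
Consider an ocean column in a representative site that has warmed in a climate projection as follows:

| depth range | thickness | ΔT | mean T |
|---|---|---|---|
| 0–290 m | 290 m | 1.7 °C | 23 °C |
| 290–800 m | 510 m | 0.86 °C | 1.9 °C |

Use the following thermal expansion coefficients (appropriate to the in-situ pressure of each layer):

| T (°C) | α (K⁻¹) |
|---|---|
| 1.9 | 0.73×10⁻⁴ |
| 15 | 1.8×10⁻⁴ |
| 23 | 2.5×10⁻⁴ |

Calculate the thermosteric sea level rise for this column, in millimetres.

160 mm

Layer 1 at 23 °C → α = 2.5×10⁻⁴ K⁻¹
Layer 2 at 1.9 °C → α = 0.73×10⁻⁴ K⁻¹
1.7 × 2.5×10⁻⁴ × 290 = 0.12325 m
0.73×10⁻⁴ × 510 × 0.86 = 0.0320178 m
Δh = 0.12325 + 0.0320178 = 0.1552678 m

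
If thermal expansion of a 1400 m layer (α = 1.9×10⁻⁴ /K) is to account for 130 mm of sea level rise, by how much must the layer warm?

about 0.489 °C

ΔT = Δh/(αH) = 0.13 / (1.9×10⁻⁴ × 1400) ≈ 0.4887 °C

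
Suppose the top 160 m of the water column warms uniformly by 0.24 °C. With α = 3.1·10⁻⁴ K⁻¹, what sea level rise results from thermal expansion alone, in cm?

1.19 cm

Δh = αΔT·H = 3.1×10⁻⁴ × 0.24 × 160 = 0.011904 m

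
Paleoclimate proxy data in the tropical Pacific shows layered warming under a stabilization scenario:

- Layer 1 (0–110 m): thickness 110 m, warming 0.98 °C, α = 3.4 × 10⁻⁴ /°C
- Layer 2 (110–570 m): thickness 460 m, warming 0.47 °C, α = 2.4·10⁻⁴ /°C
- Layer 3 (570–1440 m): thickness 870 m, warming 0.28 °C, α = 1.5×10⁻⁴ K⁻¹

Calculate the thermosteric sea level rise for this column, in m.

0–110 m: 0.98 × 3.4×10⁻⁴ × 110 = 0.036652 m
Layer 2: 2.4×10⁻⁴ × 0.47 × 460 = 0.051888 m
570–1440 m: 1.5×10⁻⁴ × 870 × 0.28 = 0.03654 m
Δh = 0.036652 + 0.051888 + 0.03654 = 0.12508 m

Δh = 0.13 m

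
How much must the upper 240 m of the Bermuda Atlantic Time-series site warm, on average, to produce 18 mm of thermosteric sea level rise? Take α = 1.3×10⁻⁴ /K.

ΔT = Δh/(αH) = 0.018 / (1.3×10⁻⁴ × 240) ≈ 0.5769 °C

0.577 °C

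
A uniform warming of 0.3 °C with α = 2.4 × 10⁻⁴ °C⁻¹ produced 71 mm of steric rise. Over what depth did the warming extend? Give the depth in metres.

H = Δh/(αΔT) = 0.071 / (2.4×10⁻⁴ × 0.3) ≈ 986.1 m

about 986 m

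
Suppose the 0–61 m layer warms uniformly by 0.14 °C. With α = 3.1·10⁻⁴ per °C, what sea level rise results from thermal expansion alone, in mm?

Δh = αΔT·H = 3.1×10⁻⁴ × 0.14 × 61 = 0.0026474 m

about 2.65 mm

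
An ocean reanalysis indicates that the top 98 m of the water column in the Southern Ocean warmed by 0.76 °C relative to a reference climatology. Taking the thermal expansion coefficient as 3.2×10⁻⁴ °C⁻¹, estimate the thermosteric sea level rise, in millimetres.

Δh = αΔT·H = 3.2×10⁻⁴ × 0.76 × 98 = 0.0238336 m

Δh = 23.8 mm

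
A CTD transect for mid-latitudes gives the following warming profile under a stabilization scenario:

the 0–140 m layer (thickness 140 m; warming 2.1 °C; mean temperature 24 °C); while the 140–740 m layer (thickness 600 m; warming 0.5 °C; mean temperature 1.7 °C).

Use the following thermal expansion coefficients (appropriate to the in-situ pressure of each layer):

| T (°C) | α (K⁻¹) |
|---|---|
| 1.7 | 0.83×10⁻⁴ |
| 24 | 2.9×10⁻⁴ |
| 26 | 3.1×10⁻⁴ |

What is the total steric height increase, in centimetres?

Δh = 11 cm

Layer 1 at 24 °C → α = 2.9×10⁻⁴ K⁻¹
Layer 2 at 1.7 °C → α = 0.83×10⁻⁴ K⁻¹
Layer 1: 140 × 2.9×10⁻⁴ × 2.1 = 0.08526 m
Layer 2: 0.5 × 0.83×10⁻⁴ × 600 = 0.02490 m
Δh = 0.08526 + 0.02490 = 0.11016 m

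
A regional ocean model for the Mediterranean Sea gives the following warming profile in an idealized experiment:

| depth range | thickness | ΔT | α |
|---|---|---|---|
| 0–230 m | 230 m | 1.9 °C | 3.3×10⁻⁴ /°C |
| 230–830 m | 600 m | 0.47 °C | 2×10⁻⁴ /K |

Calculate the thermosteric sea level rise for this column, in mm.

Δh = 200 mm

3.3×10⁻⁴ × 1.9 × 230 = 0.14421 m
230–830 m: 2×10⁻⁴ × 0.47 × 600 = 0.05640 m
Δh = 0.14421 + 0.05640 = 0.20061 m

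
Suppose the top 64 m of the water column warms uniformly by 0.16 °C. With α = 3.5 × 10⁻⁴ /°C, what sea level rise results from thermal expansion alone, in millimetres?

Δh ≈ 3.58 mm

Δh = αΔT·H = 3.5×10⁻⁴ × 0.16 × 64 = 0.003584 m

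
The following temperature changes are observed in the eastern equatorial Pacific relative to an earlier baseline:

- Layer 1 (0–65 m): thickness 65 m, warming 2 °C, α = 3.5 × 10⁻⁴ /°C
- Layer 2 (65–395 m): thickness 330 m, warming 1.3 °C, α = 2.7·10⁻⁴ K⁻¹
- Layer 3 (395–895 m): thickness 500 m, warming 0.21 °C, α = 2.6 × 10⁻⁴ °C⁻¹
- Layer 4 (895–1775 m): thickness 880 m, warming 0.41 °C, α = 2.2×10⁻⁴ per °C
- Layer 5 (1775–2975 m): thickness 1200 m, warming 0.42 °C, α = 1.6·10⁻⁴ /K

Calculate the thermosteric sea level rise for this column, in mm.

0–65 m: 2 × 65 × 3.5×10⁻⁴ = 0.04550 m
2.7×10⁻⁴ × 330 × 1.3 = 0.11583 m
Layer 3: 2.6×10⁻⁴ × 500 × 0.21 = 0.02730 m
2.2×10⁻⁴ × 0.41 × 880 = 0.079376 m
1775–2975 m: 1.6×10⁻⁴ × 0.42 × 1200 = 0.08064 m
Δh = 0.04550 + 0.11583 + 0.02730 + 0.079376 + 0.08064 = 0.348646 m

Δh ≈ 349 mm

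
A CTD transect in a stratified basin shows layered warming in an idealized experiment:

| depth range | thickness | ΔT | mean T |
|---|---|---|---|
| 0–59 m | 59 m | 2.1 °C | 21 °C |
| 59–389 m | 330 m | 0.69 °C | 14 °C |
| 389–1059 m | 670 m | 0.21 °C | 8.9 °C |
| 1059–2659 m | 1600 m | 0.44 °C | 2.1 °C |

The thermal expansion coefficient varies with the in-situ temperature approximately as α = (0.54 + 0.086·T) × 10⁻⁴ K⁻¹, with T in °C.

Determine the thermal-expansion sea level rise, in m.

Layer 1: α = (0.54 + 0.086×21)×10⁻⁴ = 2.346×10⁻⁴ K⁻¹
Layer 2: α = (0.54 + 0.086×14)×10⁻⁴ = 1.744×10⁻⁴ K⁻¹
Layer 3: α = (0.54 + 0.086×8.9)×10⁻⁴ = 1.3054×10⁻⁴ K⁻¹
Layer 4: α = (0.54 + 0.086×2.1)×10⁻⁴ = 0.7206×10⁻⁴ K⁻¹
0–59 m: 59 × 2.346×10⁻⁴ × 2.1 = 0.02906694 m
Layer 2: 330 × 0.69 × 1.744×10⁻⁴ = 0.03971088 m
1.3054×10⁻⁴ × 0.21 × 670 = 0.018366978 m
0.44 × 1600 × 0.7206×10⁻⁴ = 0.05073024 m
Δh = 0.02906694 + 0.03971088 + 0.018366978 + 0.05073024 = 0.137875038 m

about 0.138 m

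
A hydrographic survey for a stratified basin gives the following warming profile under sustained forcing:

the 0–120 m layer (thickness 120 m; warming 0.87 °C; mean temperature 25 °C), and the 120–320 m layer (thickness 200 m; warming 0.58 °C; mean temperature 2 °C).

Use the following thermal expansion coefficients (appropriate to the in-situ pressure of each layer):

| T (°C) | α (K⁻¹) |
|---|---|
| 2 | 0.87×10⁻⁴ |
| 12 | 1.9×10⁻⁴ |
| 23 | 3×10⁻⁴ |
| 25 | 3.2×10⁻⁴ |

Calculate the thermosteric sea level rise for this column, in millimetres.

about 44 mm

Layer 1 at 25 °C → α = 3.2×10⁻⁴ K⁻¹
Layer 2 at 2 °C → α = 0.87×10⁻⁴ K⁻¹
120 × 0.87 × 3.2×10⁻⁴ = 0.033408 m
200 × 0.87×10⁻⁴ × 0.58 = 0.010092 m
Δh = 0.033408 + 0.010092 = 0.04350 m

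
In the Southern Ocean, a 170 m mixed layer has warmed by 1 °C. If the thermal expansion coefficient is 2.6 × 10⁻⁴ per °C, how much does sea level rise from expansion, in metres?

0.044 m of thermosteric rise

Δh = αΔT·H = 2.6×10⁻⁴ × 1 × 170 = 0.04420 m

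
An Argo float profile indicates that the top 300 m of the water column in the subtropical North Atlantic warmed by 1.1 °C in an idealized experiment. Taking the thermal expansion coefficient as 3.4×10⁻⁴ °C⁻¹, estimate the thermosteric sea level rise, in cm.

11.2 cm of thermosteric rise

Δh = αΔT·H = 3.4×10⁻⁴ × 1.1 × 300 = 0.11220 m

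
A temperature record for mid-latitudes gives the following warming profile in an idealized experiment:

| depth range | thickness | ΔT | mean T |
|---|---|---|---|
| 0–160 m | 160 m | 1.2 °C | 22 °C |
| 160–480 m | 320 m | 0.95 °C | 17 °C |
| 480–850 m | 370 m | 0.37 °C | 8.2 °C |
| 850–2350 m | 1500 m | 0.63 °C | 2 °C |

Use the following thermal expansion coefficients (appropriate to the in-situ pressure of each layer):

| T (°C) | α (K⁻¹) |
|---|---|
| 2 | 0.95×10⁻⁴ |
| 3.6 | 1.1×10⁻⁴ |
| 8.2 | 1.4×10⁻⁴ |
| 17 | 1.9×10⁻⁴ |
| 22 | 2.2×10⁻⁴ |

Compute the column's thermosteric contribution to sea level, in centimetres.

Δh ≈ 21 cm

Layer 1 at 22 °C → α = 2.2×10⁻⁴ K⁻¹
Layer 2 at 17 °C → α = 1.9×10⁻⁴ K⁻¹
Layer 3 at 8.2 °C → α = 1.4×10⁻⁴ K⁻¹
Layer 4 at 2 °C → α = 0.95×10⁻⁴ K⁻¹
0–160 m: 160 × 2.2×10⁻⁴ × 1.2 = 0.04224 m
160–480 m: 320 × 1.9×10⁻⁴ × 0.95 = 0.05776 m
480–850 m: 370 × 0.37 × 1.4×10⁻⁴ = 0.019166 m
850–2350 m: 1500 × 0.95×10⁻⁴ × 0.63 = 0.089775 m
Δh = 0.04224 + 0.05776 + 0.019166 + 0.089775 = 0.208941 m ≈ 21 cm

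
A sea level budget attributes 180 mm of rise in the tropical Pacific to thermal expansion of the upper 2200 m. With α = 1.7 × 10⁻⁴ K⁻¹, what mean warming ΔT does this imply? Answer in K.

0.48 K

ΔT = Δh/(αH) = 0.18 / (1.7×10⁻⁴ × 2200) ≈ 0.4813 K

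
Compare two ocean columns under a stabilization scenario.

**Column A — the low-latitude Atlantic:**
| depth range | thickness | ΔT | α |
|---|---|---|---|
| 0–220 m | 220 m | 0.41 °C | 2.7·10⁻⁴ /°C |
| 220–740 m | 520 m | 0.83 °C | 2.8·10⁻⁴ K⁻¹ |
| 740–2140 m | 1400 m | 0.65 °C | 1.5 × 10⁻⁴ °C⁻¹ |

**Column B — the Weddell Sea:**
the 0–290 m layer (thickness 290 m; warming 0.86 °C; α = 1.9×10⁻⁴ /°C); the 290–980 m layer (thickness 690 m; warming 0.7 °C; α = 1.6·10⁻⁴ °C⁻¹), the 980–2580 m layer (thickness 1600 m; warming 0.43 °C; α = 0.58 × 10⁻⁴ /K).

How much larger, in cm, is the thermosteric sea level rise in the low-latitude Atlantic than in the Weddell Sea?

11.7 cm larger

A 0–220 m: 220 × 2.7×10⁻⁴ × 0.41 = 0.024354 m
A 220–740 m: 0.83 × 520 × 2.8×10⁻⁴ = 0.120848 m
A Layer 3: 1.5×10⁻⁴ × 0.65 × 1400 = 0.13650 m
A total: 0.281702 m
B 0.86 × 1.9×10⁻⁴ × 290 = 0.047386 m
B 290–980 m: 690 × 0.7 × 1.6×10⁻⁴ = 0.07728 m
B Layer 3: 0.58×10⁻⁴ × 0.43 × 1600 = 0.039904 m
B total: 0.16457 m
Difference: 0.281702 − 0.16457 = 0.117132 m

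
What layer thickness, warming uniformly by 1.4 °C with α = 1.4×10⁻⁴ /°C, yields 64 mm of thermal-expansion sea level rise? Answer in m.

327 m

H = Δh/(αΔT) = 0.064 / (1.4×10⁻⁴ × 1.4) ≈ 326.5 m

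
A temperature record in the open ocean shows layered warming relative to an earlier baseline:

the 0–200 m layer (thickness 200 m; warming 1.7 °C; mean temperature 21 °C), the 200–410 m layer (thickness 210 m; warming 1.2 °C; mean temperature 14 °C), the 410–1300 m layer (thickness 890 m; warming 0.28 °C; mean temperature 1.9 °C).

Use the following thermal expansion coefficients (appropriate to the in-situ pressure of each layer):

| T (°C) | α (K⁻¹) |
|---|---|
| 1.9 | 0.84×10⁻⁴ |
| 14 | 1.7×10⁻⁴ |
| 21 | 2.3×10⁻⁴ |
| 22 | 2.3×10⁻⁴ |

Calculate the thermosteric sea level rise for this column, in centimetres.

Layer 1 at 21 °C → α = 2.3×10⁻⁴ K⁻¹
Layer 2 at 14 °C → α = 1.7×10⁻⁴ K⁻¹
Layer 3 at 1.9 °C → α = 0.84×10⁻⁴ K⁻¹
2.3×10⁻⁴ × 200 × 1.7 = 0.07820 m
200–410 m: 1.2 × 210 × 1.7×10⁻⁴ = 0.04284 m
410–1300 m: 890 × 0.28 × 0.84×10⁻⁴ = 0.0209328 m
Δh = 0.07820 + 0.04284 + 0.0209328 = 0.1419728 m

about 14 cm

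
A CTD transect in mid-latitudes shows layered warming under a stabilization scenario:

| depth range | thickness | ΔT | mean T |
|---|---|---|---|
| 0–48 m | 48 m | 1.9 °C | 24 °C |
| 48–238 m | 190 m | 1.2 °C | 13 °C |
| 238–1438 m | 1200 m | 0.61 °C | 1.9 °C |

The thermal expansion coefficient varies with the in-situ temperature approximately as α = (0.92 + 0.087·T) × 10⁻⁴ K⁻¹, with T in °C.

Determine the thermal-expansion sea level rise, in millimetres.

154 mm

Layer 1: α = (0.92 + 0.087×24)×10⁻⁴ = 3.008×10⁻⁴ K⁻¹
Layer 2: α = (0.92 + 0.087×13)×10⁻⁴ = 2.051×10⁻⁴ K⁻¹
Layer 3: α = (0.92 + 0.087×1.9)×10⁻⁴ = 1.0853×10⁻⁴ K⁻¹
0–48 m: 48 × 3.008×10⁻⁴ × 1.9 = 0.02743296 m
48–238 m: 1.2 × 190 × 2.051×10⁻⁴ = 0.0467628 m
238–1438 m: 0.61 × 1.0853×10⁻⁴ × 1200 = 0.07944396 m
Δh = 0.02743296 + 0.0467628 + 0.07944396 = 0.15363972 m ≈ 154 mm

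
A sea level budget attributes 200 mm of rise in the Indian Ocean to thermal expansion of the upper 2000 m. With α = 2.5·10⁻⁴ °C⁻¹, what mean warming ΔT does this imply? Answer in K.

0.40 K

ΔT = Δh/(αH) = 0.2 / (2.5×10⁻⁴ × 2000) = 0.4000 K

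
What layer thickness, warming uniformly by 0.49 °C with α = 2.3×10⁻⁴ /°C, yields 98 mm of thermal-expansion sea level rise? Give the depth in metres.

about 870 m

H = Δh/(αΔT) = 0.098 / (2.3×10⁻⁴ × 0.49) ≈ 869.6 m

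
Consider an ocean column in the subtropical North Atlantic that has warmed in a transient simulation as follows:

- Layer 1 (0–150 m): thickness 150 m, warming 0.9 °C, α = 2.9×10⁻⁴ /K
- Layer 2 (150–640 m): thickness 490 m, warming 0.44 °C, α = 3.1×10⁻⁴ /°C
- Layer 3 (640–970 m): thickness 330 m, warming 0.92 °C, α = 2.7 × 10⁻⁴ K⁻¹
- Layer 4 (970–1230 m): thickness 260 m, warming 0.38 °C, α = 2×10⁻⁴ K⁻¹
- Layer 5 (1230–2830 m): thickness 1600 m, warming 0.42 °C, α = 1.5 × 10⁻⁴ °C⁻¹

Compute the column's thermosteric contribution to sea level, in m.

Layer 1: 0.9 × 2.9×10⁻⁴ × 150 = 0.03915 m
3.1×10⁻⁴ × 490 × 0.44 = 0.066836 m
640–970 m: 2.7×10⁻⁴ × 330 × 0.92 = 0.081972 m
970–1230 m: 0.38 × 260 × 2×10⁻⁴ = 0.01976 m
Layer 5: 0.42 × 1.5×10⁻⁴ × 1600 = 0.10080 m
Δh = 0.03915 + 0.066836 + 0.081972 + 0.01976 + 0.10080 = 0.308518 m

Δh = 0.31 m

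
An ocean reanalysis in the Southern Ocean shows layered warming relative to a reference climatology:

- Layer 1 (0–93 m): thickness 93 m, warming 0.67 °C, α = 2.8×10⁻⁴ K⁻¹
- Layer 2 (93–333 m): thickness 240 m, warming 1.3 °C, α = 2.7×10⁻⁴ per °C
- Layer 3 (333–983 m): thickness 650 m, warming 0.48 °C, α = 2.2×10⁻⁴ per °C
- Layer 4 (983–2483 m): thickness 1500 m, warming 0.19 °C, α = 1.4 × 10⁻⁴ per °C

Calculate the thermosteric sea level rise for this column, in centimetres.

2.8×10⁻⁴ × 93 × 0.67 = 0.0174468 m
1.3 × 240 × 2.7×10⁻⁴ = 0.08424 m
333–983 m: 0.48 × 650 × 2.2×10⁻⁴ = 0.06864 m
Layer 4: 0.19 × 1500 × 1.4×10⁻⁴ = 0.03990 m
Δh = 0.0174468 + 0.08424 + 0.06864 + 0.03990 = 0.2102268 m ≈ 21.0 cm

21.0 cm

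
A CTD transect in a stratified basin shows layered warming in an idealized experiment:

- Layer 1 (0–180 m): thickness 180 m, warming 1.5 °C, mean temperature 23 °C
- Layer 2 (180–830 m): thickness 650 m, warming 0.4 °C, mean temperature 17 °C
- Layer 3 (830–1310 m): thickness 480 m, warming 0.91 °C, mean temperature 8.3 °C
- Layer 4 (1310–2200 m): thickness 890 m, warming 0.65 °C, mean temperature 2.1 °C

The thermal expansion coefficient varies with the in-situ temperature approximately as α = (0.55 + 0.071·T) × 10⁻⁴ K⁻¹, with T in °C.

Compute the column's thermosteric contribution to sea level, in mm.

Δh = 195 mm

Layer 1: α = (0.55 + 0.071×23)×10⁻⁴ = 2.183×10⁻⁴ K⁻¹
Layer 2: α = (0.55 + 0.071×17)×10⁻⁴ = 1.757×10⁻⁴ K⁻¹
Layer 3: α = (0.55 + 0.071×8.3)×10⁻⁴ = 1.1393×10⁻⁴ K⁻¹
Layer 4: α = (0.55 + 0.071×2.1)×10⁻⁴ = 0.6991×10⁻⁴ K⁻¹
2.183×10⁻⁴ × 1.5 × 180 = 0.058941 m
Layer 2: 650 × 1.757×10⁻⁴ × 0.4 = 0.045682 m
Layer 3: 0.91 × 1.1393×10⁻⁴ × 480 = 0.049764624 m
890 × 0.6991×10⁻⁴ × 0.65 = 0.040442935 m
Δh = 0.058941 + 0.045682 + 0.049764624 + 0.040442935 = 0.194830559 m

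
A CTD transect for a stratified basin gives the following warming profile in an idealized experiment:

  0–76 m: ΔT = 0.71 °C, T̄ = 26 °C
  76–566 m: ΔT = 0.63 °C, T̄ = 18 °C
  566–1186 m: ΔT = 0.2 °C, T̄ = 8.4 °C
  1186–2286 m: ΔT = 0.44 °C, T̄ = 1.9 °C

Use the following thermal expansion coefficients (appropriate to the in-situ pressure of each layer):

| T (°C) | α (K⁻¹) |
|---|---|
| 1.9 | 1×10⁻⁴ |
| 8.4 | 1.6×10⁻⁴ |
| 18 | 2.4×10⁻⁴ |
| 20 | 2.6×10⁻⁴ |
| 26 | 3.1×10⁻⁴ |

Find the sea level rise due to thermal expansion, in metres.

Δh = 0.16 m

Layer 1 at 26 °C → α = 3.1×10⁻⁴ K⁻¹
Layer 2 at 18 °C → α = 2.4×10⁻⁴ K⁻¹
Layer 3 at 8.4 °C → α = 1.6×10⁻⁴ K⁻¹
Layer 4 at 1.9 °C → α = 1×10⁻⁴ K⁻¹
Layer 1: 0.71 × 3.1×10⁻⁴ × 76 = 0.0167276 m
Layer 2: 490 × 2.4×10⁻⁴ × 0.63 = 0.074088 m
Layer 3: 1.6×10⁻⁴ × 0.2 × 620 = 0.01984 m
1100 × 0.44 × 1×10⁻⁴ = 0.04840 m
Δh = 0.0167276 + 0.074088 + 0.01984 + 0.04840 = 0.1590556 m ≈ 0.16 m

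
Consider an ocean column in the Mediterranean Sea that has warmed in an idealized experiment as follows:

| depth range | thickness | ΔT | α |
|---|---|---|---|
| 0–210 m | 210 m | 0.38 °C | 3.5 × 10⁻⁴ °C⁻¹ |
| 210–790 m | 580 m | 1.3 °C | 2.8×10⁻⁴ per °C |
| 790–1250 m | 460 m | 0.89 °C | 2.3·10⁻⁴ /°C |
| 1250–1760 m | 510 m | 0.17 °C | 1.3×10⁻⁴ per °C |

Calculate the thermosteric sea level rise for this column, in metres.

Δh = 0.344 m

Layer 1: 0.38 × 210 × 3.5×10⁻⁴ = 0.02793 m
Layer 2: 580 × 2.8×10⁻⁴ × 1.3 = 0.21112 m
Layer 3: 460 × 2.3×10⁻⁴ × 0.89 = 0.094162 m
510 × 1.3×10⁻⁴ × 0.17 = 0.011271 m
Δh = 0.02793 + 0.21112 + 0.094162 + 0.011271 = 0.344483 m ≈ 0.344 m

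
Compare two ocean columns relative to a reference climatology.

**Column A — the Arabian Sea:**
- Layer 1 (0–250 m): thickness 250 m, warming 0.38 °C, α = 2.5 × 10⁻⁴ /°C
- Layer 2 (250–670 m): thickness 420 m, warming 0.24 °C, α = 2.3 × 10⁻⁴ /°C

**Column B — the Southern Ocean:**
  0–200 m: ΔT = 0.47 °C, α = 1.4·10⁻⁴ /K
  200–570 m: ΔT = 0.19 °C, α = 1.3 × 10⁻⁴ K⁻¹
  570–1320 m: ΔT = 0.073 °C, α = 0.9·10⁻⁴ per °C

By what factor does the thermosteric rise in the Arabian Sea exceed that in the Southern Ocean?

A Layer 1: 2.5×10⁻⁴ × 250 × 0.38 = 0.02375 m
A 0.24 × 420 × 2.3×10⁻⁴ = 0.023184 m
A total: 0.046934 m
B Layer 1: 200 × 1.4×10⁻⁴ × 0.47 = 0.01316 m
B Layer 2: 1.3×10⁻⁴ × 370 × 0.19 = 0.009139 m
B 570–1320 m: 0.073 × 0.9×10⁻⁴ × 750 = 0.0049275 m
B total: 0.0272265 m
Ratio: 0.046934 / 0.0272265 ≈ 1.724

1.72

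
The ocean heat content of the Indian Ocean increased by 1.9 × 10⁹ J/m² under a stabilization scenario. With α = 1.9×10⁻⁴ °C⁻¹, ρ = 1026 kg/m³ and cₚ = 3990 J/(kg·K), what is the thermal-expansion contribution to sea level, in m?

0.088 m

Δh = αQ/(ρcₚ) = 1.9×10⁻⁴ × 1.9×10⁹ / (1026 × 3990) ≈ 0.088183 m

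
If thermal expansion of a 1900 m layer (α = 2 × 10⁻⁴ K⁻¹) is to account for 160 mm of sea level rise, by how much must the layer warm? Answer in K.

about 0.42 K

ΔT = Δh/(αH) = 0.16 / (2×10⁻⁴ × 1900) ≈ 0.4211 K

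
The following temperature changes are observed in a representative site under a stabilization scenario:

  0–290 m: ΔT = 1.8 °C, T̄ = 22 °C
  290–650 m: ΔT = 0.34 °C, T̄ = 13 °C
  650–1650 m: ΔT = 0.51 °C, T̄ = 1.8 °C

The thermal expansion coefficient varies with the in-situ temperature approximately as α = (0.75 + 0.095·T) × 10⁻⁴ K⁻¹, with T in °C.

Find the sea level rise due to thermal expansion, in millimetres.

220 mm of thermosteric rise

Layer 1: α = (0.75 + 0.095×22)×10⁻⁴ = 2.84×10⁻⁴ K⁻¹
Layer 2: α = (0.75 + 0.095×13)×10⁻⁴ = 1.985×10⁻⁴ K⁻¹
Layer 3: α = (0.75 + 0.095×1.8)×10⁻⁴ = 0.921×10⁻⁴ K⁻¹
0–290 m: 290 × 2.84×10⁻⁴ × 1.8 = 0.148248 m
Layer 2: 1.985×10⁻⁴ × 0.34 × 360 = 0.0242964 m
650–1650 m: 1000 × 0.51 × 0.921×10⁻⁴ = 0.046971 m
Δh = 0.148248 + 0.0242964 + 0.046971 = 0.2195154 m ≈ 220 mm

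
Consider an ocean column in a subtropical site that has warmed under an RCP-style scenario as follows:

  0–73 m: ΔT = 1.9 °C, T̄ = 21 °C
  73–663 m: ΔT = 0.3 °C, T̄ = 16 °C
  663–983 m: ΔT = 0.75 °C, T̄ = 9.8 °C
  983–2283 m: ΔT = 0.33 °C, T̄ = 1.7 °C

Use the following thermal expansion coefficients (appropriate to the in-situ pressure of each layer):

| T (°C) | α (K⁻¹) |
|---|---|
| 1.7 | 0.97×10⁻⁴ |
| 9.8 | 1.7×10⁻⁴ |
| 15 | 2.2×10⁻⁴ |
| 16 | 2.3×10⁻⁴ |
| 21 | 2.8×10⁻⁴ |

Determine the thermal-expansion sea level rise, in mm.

160 mm

Layer 1 at 21 °C → α = 2.8×10⁻⁴ K⁻¹
Layer 2 at 16 °C → α = 2.3×10⁻⁴ K⁻¹
Layer 3 at 9.8 °C → α = 1.7×10⁻⁴ K⁻¹
Layer 4 at 1.7 °C → α = 0.97×10⁻⁴ K⁻¹
0–73 m: 2.8×10⁻⁴ × 1.9 × 73 = 0.038836 m
Layer 2: 0.3 × 2.3×10⁻⁴ × 590 = 0.04071 m
0.75 × 320 × 1.7×10⁻⁴ = 0.04080 m
983–2283 m: 1300 × 0.97×10⁻⁴ × 0.33 = 0.041613 m
Δh = 0.038836 + 0.04071 + 0.04080 + 0.041613 = 0.161959 m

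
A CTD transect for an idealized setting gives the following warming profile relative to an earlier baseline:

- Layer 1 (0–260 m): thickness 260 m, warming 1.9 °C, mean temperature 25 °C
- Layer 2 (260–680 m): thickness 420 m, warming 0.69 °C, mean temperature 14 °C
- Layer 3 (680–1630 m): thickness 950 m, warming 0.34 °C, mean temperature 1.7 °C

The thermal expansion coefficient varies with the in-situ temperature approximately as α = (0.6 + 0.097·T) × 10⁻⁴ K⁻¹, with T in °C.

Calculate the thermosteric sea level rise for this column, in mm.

Layer 1: α = (0.6 + 0.097×25)×10⁻⁴ = 3.025×10⁻⁴ K⁻¹
Layer 2: α = (0.6 + 0.097×14)×10⁻⁴ = 1.958×10⁻⁴ K⁻¹
Layer 3: α = (0.6 + 0.097×1.7)×10⁻⁴ = 0.7649×10⁻⁴ K⁻¹
Layer 1: 3.025×10⁻⁴ × 1.9 × 260 = 0.149435 m
0.69 × 420 × 1.958×10⁻⁴ = 0.05674284 m
Layer 3: 0.7649×10⁻⁴ × 0.34 × 950 = 0.02470627 m
Δh = 0.149435 + 0.05674284 + 0.02470627 = 0.23088411 m

Δh = 231 mm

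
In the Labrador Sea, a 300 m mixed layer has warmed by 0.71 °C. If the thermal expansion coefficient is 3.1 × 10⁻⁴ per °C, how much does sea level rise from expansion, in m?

Δh = αΔT·H = 3.1×10⁻⁴ × 0.71 × 300 = 0.06603 m

about 0.0660 m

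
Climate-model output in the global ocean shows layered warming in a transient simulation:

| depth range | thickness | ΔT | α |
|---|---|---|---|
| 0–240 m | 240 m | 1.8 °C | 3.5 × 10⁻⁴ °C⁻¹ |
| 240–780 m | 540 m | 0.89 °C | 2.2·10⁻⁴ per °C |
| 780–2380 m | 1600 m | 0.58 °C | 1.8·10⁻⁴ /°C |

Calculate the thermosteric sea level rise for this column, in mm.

424 mm

1.8 × 3.5×10⁻⁴ × 240 = 0.15120 m
240–780 m: 0.89 × 2.2×10⁻⁴ × 540 = 0.105732 m
1600 × 0.58 × 1.8×10⁻⁴ = 0.16704 m
Δh = 0.15120 + 0.105732 + 0.16704 = 0.423972 m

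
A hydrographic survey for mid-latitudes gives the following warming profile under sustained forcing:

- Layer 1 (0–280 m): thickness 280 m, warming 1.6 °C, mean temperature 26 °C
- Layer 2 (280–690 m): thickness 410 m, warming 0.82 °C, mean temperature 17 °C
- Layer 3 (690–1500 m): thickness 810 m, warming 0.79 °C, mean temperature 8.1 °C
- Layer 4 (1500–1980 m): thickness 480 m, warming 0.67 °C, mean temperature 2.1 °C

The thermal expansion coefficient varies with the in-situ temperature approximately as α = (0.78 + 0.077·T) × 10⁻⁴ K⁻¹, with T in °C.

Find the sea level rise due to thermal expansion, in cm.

Layer 1: α = (0.78 + 0.077×26)×10⁻⁴ = 2.782×10⁻⁴ K⁻¹
Layer 2: α = (0.78 + 0.077×17)×10⁻⁴ = 2.089×10⁻⁴ K⁻¹
Layer 3: α = (0.78 + 0.077×8.1)×10⁻⁴ = 1.4037×10⁻⁴ K⁻¹
Layer 4: α = (0.78 + 0.077×2.1)×10⁻⁴ = 0.9417×10⁻⁴ K⁻¹
2.782×10⁻⁴ × 1.6 × 280 = 0.1246336 m
0.82 × 2.089×10⁻⁴ × 410 = 0.07023218 m
1.4037×10⁻⁴ × 0.79 × 810 = 0.089822763 m
0.67 × 480 × 0.9417×10⁻⁴ = 0.030285072 m
Δh = 0.1246336 + 0.07023218 + 0.089822763 + 0.030285072 = 0.314973615 m ≈ 31 cm

about 31 cm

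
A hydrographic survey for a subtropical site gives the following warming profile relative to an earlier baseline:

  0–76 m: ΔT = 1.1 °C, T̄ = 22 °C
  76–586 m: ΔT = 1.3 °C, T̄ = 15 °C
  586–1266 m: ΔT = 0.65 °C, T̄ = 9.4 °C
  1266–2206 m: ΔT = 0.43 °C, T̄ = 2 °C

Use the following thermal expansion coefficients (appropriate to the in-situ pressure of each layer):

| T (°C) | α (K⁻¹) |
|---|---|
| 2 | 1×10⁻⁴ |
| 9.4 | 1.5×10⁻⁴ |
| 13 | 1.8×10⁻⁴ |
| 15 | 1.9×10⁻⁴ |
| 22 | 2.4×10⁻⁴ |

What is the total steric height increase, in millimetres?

Layer 1 at 22 °C → α = 2.4×10⁻⁴ K⁻¹
Layer 2 at 15 °C → α = 1.9×10⁻⁴ K⁻¹
Layer 3 at 9.4 °C → α = 1.5×10⁻⁴ K⁻¹
Layer 4 at 2 °C → α = 1×10⁻⁴ K⁻¹
Layer 1: 76 × 2.4×10⁻⁴ × 1.1 = 0.020064 m
1.9×10⁻⁴ × 1.3 × 510 = 0.12597 m
586–1266 m: 1.5×10⁻⁴ × 680 × 0.65 = 0.06630 m
0.43 × 940 × 1×10⁻⁴ = 0.04042 m
Δh = 0.020064 + 0.12597 + 0.06630 + 0.04042 = 0.252754 m ≈ 250 mm

Δh = 250 mm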